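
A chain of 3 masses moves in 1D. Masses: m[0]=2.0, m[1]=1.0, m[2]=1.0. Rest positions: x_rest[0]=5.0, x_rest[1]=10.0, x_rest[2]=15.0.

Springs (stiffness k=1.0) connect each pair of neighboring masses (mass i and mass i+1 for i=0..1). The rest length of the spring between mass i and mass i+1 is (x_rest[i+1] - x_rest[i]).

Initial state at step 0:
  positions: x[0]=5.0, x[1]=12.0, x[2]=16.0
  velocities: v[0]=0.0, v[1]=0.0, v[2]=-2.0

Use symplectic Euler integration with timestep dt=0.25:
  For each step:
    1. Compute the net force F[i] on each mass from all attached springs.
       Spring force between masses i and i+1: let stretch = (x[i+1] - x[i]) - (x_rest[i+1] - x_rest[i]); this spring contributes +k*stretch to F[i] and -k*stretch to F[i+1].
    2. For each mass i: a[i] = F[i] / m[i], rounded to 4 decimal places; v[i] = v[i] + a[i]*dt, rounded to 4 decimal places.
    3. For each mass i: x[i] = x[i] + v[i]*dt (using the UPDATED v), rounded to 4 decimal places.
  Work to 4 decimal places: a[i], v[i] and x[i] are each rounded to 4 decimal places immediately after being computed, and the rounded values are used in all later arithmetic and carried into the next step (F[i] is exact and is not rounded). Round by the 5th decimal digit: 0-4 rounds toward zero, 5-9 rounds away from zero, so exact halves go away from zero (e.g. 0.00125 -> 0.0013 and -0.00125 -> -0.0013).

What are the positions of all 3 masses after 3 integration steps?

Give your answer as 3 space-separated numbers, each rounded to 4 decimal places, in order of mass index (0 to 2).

Step 0: x=[5.0000 12.0000 16.0000] v=[0.0000 0.0000 -2.0000]
Step 1: x=[5.0625 11.8125 15.5625] v=[0.2500 -0.7500 -1.7500]
Step 2: x=[5.1797 11.4375 15.2031] v=[0.4688 -1.5000 -1.4375]
Step 3: x=[5.3362 10.9067 14.9209] v=[0.6260 -2.1231 -1.1289]

Answer: 5.3362 10.9067 14.9209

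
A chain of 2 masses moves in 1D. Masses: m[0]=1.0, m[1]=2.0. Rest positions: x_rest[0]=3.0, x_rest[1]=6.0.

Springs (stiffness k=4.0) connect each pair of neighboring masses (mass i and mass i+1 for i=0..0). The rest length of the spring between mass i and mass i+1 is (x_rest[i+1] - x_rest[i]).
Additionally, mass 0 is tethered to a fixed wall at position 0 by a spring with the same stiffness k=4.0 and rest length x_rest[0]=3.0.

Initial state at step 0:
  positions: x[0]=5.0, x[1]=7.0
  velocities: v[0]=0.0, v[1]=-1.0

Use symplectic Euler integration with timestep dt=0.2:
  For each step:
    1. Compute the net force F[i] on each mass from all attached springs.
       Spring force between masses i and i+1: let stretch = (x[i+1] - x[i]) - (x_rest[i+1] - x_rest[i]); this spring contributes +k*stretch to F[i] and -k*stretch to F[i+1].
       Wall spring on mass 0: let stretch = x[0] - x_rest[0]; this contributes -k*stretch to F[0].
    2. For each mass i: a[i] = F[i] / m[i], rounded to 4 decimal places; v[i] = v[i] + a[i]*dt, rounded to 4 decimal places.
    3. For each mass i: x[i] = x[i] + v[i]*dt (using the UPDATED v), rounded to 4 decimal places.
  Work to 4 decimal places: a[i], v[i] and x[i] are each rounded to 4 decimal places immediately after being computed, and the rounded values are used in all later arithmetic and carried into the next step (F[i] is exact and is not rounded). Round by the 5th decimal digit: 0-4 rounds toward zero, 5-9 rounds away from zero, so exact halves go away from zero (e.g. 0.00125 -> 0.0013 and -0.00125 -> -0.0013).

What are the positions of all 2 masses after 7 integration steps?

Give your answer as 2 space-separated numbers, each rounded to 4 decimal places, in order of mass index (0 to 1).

Step 0: x=[5.0000 7.0000] v=[0.0000 -1.0000]
Step 1: x=[4.5200 6.8800] v=[-2.4000 -0.6000]
Step 2: x=[3.6944 6.8112] v=[-4.1280 -0.3440]
Step 3: x=[2.7764 6.7331] v=[-4.5901 -0.3907]
Step 4: x=[2.0472 6.5784] v=[-3.6459 -0.7734]
Step 5: x=[1.7155 6.3012] v=[-1.6587 -1.3859]
Step 6: x=[1.8430 5.8972] v=[0.6375 -2.0202]
Step 7: x=[2.3243 5.4088] v=[2.4065 -2.4419]

Answer: 2.3243 5.4088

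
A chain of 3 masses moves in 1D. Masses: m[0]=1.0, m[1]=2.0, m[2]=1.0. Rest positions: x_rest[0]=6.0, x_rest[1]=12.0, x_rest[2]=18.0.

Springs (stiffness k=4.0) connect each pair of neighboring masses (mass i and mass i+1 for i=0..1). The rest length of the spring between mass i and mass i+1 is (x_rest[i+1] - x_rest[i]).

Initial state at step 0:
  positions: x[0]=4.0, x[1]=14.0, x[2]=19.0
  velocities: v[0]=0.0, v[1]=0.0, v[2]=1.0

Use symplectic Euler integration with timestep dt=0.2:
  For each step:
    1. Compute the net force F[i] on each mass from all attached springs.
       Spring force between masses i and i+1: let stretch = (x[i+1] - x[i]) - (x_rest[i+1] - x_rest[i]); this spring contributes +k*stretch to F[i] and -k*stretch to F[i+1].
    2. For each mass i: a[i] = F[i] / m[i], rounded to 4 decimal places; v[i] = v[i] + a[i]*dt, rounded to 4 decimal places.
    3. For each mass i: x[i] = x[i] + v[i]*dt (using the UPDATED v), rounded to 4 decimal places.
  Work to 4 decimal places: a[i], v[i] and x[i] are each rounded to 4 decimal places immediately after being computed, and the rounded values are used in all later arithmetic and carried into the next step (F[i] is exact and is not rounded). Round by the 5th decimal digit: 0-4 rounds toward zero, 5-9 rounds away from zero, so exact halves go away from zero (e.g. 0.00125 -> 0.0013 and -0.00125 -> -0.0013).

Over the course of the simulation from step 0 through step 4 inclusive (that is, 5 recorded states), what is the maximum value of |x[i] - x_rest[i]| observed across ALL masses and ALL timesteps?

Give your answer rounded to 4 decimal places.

Step 0: x=[4.0000 14.0000 19.0000] v=[0.0000 0.0000 1.0000]
Step 1: x=[4.6400 13.6000 19.3600] v=[3.2000 -2.0000 1.8000]
Step 2: x=[5.7536 12.9440 19.7584] v=[5.5680 -3.2800 1.9920]
Step 3: x=[7.0577 12.2579 20.0265] v=[6.5203 -3.4304 1.3405]
Step 4: x=[8.2338 11.7773 20.0116] v=[5.8805 -2.4030 -0.0744]
Max displacement = 2.2338

Answer: 2.2338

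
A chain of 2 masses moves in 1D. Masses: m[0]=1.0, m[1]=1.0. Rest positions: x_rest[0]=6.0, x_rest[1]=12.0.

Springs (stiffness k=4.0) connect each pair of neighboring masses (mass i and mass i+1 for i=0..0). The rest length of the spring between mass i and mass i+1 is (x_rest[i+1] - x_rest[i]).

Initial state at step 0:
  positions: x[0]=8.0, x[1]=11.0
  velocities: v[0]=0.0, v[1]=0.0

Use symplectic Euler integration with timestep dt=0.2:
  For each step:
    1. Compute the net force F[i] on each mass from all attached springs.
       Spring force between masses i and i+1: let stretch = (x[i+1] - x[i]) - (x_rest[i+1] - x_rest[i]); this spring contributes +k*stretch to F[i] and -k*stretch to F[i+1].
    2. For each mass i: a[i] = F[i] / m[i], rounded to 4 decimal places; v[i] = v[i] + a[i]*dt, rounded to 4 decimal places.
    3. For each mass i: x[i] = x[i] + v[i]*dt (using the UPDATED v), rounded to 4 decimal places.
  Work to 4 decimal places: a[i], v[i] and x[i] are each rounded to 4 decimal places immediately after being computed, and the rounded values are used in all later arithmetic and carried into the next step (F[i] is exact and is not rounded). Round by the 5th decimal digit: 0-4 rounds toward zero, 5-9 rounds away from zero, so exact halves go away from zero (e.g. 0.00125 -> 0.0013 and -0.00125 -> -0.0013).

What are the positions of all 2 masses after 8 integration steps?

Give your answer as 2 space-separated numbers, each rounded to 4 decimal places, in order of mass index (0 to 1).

Step 0: x=[8.0000 11.0000] v=[0.0000 0.0000]
Step 1: x=[7.5200 11.4800] v=[-2.4000 2.4000]
Step 2: x=[6.7136 12.2864] v=[-4.0320 4.0320]
Step 3: x=[5.8388 13.1612] v=[-4.3738 4.3738]
Step 4: x=[5.1756 13.8244] v=[-3.3159 3.3159]
Step 5: x=[4.9362 14.0638] v=[-1.1969 1.1969]
Step 6: x=[5.1972 13.8028] v=[1.3052 -1.3052]
Step 7: x=[5.8751 13.1249] v=[3.3897 -3.3897]
Step 8: x=[6.7530 12.2470] v=[4.3895 -4.3895]

Answer: 6.7530 12.2470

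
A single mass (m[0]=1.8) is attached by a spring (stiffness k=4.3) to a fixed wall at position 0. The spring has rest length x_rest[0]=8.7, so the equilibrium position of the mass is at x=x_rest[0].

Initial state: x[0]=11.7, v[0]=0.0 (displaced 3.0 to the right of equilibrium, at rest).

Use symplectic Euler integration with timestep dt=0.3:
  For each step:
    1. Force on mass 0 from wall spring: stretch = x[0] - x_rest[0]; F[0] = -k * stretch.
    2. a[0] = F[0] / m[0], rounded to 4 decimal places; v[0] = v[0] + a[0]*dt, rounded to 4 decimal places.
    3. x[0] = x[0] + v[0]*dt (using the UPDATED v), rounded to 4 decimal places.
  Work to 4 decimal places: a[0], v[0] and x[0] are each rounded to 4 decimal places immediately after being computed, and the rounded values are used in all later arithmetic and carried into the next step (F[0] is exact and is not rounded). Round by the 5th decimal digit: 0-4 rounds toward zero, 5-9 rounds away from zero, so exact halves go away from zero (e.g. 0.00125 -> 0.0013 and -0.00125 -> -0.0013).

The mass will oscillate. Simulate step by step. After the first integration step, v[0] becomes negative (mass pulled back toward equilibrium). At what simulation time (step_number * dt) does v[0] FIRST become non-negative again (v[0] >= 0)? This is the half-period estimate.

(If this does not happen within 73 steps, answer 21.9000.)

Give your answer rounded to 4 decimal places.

Answer: 2.1000

Derivation:
Step 0: x=[11.7000] v=[0.0000]
Step 1: x=[11.0550] v=[-2.1500]
Step 2: x=[9.9037] v=[-3.8377]
Step 3: x=[8.4936] v=[-4.7004]
Step 4: x=[7.1279] v=[-4.5525]
Step 5: x=[6.1002] v=[-3.4258]
Step 6: x=[5.6314] v=[-1.5626]
Step 7: x=[5.8224] v=[0.6366]
First v>=0 after going negative at step 7, time=2.1000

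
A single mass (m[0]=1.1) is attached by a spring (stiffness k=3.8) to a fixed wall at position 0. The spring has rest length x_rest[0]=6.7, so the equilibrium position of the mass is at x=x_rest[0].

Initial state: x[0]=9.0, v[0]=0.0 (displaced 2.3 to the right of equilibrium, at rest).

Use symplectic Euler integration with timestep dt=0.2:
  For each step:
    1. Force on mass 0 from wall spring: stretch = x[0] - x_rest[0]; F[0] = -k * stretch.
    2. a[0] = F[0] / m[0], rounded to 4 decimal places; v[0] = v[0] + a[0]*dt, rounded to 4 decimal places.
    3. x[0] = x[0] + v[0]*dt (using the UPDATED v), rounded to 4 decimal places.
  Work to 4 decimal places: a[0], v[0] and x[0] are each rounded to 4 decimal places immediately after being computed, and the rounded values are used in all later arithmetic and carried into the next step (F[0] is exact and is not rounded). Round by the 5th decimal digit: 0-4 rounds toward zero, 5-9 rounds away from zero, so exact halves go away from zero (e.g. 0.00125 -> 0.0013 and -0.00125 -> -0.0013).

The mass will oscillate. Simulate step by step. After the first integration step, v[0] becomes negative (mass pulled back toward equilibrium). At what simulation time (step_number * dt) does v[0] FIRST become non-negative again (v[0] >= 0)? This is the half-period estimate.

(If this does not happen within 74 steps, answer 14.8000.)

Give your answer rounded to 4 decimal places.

Step 0: x=[9.0000] v=[0.0000]
Step 1: x=[8.6822] v=[-1.5891]
Step 2: x=[8.0905] v=[-2.9586]
Step 3: x=[7.3066] v=[-3.9193]
Step 4: x=[6.4389] v=[-4.3384]
Step 5: x=[5.6073] v=[-4.1580]
Step 6: x=[4.9267] v=[-3.4030]
Step 7: x=[4.4911] v=[-2.1778]
Step 8: x=[4.3608] v=[-0.6517]
Step 9: x=[4.5537] v=[0.9645]
First v>=0 after going negative at step 9, time=1.8000

Answer: 1.8000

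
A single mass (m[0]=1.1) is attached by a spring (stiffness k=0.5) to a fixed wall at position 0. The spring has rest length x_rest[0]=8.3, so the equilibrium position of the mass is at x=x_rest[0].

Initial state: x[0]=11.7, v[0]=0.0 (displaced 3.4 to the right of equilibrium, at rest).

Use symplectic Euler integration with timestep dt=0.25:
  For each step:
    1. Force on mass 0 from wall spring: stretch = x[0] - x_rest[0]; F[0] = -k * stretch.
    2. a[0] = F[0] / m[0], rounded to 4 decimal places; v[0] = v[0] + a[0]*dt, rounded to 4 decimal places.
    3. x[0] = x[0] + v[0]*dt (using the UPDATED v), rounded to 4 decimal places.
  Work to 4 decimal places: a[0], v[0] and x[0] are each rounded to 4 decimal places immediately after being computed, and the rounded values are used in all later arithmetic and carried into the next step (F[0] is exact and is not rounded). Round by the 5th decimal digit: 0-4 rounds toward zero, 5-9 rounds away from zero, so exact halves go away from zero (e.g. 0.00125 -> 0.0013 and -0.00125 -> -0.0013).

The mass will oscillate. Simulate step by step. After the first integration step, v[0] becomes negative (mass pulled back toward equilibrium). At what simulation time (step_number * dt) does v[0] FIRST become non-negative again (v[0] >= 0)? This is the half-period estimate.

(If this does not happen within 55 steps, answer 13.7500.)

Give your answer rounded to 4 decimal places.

Answer: 4.7500

Derivation:
Step 0: x=[11.7000] v=[0.0000]
Step 1: x=[11.6034] v=[-0.3864]
Step 2: x=[11.4130] v=[-0.7618]
Step 3: x=[11.1341] v=[-1.1156]
Step 4: x=[10.7747] v=[-1.4377]
Step 5: x=[10.3450] v=[-1.7189]
Step 6: x=[9.8572] v=[-1.9513]
Step 7: x=[9.3251] v=[-2.1283]
Step 8: x=[8.7639] v=[-2.2448]
Step 9: x=[8.1895] v=[-2.2975]
Step 10: x=[7.6183] v=[-2.2850]
Step 11: x=[7.0664] v=[-2.2075]
Step 12: x=[6.5496] v=[-2.0673]
Step 13: x=[6.0825] v=[-1.8684]
Step 14: x=[5.6784] v=[-1.6164]
Step 15: x=[5.3488] v=[-1.3185]
Step 16: x=[5.1030] v=[-0.9831]
Step 17: x=[4.9481] v=[-0.6198]
Step 18: x=[4.8884] v=[-0.2389]
Step 19: x=[4.9256] v=[0.1488]
First v>=0 after going negative at step 19, time=4.7500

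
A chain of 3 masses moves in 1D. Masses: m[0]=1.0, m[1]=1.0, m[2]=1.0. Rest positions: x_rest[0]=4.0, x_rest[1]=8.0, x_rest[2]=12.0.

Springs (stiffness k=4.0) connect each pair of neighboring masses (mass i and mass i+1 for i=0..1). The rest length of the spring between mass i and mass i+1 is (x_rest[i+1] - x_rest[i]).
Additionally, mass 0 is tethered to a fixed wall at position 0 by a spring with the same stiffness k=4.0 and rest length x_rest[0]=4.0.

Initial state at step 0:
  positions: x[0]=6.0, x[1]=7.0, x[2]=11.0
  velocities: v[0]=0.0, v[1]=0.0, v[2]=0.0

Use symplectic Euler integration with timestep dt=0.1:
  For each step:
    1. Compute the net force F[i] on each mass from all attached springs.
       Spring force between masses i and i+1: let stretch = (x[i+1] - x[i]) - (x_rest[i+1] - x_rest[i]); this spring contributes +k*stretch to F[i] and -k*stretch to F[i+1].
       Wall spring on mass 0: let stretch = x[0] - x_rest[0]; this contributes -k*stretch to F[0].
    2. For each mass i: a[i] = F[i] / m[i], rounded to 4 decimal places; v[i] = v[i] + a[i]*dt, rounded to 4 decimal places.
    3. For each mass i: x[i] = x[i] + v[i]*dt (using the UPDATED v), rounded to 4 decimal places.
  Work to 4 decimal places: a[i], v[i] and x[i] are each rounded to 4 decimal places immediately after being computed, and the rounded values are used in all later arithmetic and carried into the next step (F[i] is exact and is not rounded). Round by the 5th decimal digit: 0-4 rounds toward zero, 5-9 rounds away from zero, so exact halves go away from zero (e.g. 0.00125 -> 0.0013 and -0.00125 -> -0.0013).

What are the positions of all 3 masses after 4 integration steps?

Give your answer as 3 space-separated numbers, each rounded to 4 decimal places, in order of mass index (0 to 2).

Answer: 4.2957 7.9527 11.0659

Derivation:
Step 0: x=[6.0000 7.0000 11.0000] v=[0.0000 0.0000 0.0000]
Step 1: x=[5.8000 7.1200 11.0000] v=[-2.0000 1.2000 0.0000]
Step 2: x=[5.4208 7.3424 11.0048] v=[-3.7920 2.2240 0.0480]
Step 3: x=[4.9016 7.6344 11.0231] v=[-5.1917 2.9203 0.1830]
Step 4: x=[4.2957 7.9527 11.0659] v=[-6.0592 3.1827 0.4275]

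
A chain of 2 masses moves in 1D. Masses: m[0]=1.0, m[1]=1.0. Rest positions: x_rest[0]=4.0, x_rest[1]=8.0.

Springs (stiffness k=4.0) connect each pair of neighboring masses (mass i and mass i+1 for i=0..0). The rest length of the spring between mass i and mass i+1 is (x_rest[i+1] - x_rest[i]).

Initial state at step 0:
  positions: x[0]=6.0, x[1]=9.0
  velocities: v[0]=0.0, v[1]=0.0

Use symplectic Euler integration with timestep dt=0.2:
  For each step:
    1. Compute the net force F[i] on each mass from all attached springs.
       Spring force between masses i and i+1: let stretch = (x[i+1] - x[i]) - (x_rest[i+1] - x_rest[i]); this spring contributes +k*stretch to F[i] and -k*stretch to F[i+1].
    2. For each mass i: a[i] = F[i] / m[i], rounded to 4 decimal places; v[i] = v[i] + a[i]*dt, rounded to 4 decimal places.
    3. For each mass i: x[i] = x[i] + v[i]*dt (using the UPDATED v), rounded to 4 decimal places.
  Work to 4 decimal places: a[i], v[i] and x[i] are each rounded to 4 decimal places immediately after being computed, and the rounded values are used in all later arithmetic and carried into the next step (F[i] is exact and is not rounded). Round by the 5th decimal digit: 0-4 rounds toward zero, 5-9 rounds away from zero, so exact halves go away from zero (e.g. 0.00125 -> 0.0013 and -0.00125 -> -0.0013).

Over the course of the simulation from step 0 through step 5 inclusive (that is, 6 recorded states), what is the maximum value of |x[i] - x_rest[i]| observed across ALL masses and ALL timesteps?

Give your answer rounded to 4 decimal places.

Answer: 2.0213

Derivation:
Step 0: x=[6.0000 9.0000] v=[0.0000 0.0000]
Step 1: x=[5.8400 9.1600] v=[-0.8000 0.8000]
Step 2: x=[5.5712 9.4288] v=[-1.3440 1.3440]
Step 3: x=[5.2796 9.7204] v=[-1.4579 1.4579]
Step 4: x=[5.0585 9.9415] v=[-1.1053 1.1053]
Step 5: x=[4.9787 10.0213] v=[-0.3989 0.3989]
Max displacement = 2.0213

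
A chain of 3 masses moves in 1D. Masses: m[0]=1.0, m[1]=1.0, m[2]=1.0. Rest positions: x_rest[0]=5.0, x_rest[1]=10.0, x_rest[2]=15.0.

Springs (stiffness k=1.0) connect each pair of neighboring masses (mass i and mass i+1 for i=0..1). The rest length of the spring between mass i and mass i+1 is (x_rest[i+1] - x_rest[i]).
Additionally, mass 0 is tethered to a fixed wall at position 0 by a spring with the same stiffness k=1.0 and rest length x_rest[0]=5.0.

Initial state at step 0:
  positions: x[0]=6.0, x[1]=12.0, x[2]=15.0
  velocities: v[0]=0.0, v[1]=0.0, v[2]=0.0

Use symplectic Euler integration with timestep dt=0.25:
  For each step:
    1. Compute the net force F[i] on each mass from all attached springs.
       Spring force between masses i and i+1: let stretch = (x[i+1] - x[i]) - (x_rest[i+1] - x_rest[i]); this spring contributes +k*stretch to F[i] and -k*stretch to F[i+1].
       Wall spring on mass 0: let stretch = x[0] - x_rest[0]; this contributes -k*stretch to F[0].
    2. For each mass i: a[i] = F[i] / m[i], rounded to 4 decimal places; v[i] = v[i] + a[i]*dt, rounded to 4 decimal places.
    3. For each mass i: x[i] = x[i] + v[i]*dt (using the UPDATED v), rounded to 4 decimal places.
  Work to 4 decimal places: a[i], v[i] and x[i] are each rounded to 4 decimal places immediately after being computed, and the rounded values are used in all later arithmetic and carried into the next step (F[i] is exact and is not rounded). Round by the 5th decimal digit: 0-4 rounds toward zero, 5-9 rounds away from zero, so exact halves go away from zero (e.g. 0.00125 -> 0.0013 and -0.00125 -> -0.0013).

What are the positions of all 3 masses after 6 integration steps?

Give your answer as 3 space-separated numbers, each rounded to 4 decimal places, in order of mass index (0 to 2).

Answer: 5.4329 9.8069 16.5003

Derivation:
Step 0: x=[6.0000 12.0000 15.0000] v=[0.0000 0.0000 0.0000]
Step 1: x=[6.0000 11.8125 15.1250] v=[0.0000 -0.7500 0.5000]
Step 2: x=[5.9883 11.4688 15.3555] v=[-0.0469 -1.3750 0.9219]
Step 3: x=[5.9448 11.0254 15.6556] v=[-0.1739 -1.7735 1.2002]
Step 4: x=[5.8473 10.5539 15.9788] v=[-0.3900 -1.8861 1.2927]
Step 5: x=[5.6785 10.1273 16.2754] v=[-0.6752 -1.7065 1.1865]
Step 6: x=[5.4329 9.8069 16.5003] v=[-0.9826 -1.2817 0.8995]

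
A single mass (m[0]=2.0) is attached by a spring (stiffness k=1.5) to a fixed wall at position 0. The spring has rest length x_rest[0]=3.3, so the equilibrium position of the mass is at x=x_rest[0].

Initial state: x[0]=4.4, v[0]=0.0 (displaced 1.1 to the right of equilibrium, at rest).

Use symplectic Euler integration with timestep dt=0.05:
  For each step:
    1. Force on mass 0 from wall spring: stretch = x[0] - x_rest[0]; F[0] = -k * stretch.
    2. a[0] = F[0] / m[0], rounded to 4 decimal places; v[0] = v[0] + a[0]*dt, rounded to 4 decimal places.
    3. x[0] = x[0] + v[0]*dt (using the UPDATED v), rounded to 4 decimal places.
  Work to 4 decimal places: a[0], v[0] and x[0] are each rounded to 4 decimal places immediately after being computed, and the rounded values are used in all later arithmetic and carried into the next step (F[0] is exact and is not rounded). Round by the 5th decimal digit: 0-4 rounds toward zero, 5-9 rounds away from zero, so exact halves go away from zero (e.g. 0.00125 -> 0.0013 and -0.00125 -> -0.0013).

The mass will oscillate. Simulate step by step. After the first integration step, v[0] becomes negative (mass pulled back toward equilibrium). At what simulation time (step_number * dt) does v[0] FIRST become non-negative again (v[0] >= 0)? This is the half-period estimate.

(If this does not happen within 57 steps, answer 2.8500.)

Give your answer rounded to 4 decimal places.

Answer: 2.8500

Derivation:
Step 0: x=[4.4000] v=[0.0000]
Step 1: x=[4.3979] v=[-0.0413]
Step 2: x=[4.3938] v=[-0.0825]
Step 3: x=[4.3876] v=[-0.1235]
Step 4: x=[4.3794] v=[-0.1643]
Step 5: x=[4.3692] v=[-0.2048]
Step 6: x=[4.3570] v=[-0.2449]
Step 7: x=[4.3428] v=[-0.2845]
Step 8: x=[4.3266] v=[-0.3236]
Step 9: x=[4.3085] v=[-0.3621]
Step 10: x=[4.2885] v=[-0.3999]
Step 11: x=[4.2667] v=[-0.4370]
Step 12: x=[4.2430] v=[-0.4733]
Step 13: x=[4.2176] v=[-0.5087]
Step 14: x=[4.1904] v=[-0.5431]
Step 15: x=[4.1616] v=[-0.5765]
Step 16: x=[4.1312] v=[-0.6088]
Step 17: x=[4.0992] v=[-0.6400]
Step 18: x=[4.0657] v=[-0.6700]
Step 19: x=[4.0308] v=[-0.6987]
Step 20: x=[3.9945] v=[-0.7261]
Step 21: x=[3.9569] v=[-0.7521]
Step 22: x=[3.9181] v=[-0.7767]
Step 23: x=[3.8781] v=[-0.7999]
Step 24: x=[3.8370] v=[-0.8216]
Step 25: x=[3.7949] v=[-0.8417]
Step 26: x=[3.7519] v=[-0.8603]
Step 27: x=[3.7080] v=[-0.8772]
Step 28: x=[3.6634] v=[-0.8925]
Step 29: x=[3.6181] v=[-0.9061]
Step 30: x=[3.5722] v=[-0.9180]
Step 31: x=[3.5258] v=[-0.9282]
Step 32: x=[3.4790] v=[-0.9367]
Step 33: x=[3.4318] v=[-0.9434]
Step 34: x=[3.3844] v=[-0.9483]
Step 35: x=[3.3368] v=[-0.9515]
Step 36: x=[3.2892] v=[-0.9529]
Step 37: x=[3.2416] v=[-0.9525]
Step 38: x=[3.1941] v=[-0.9503]
Step 39: x=[3.1468] v=[-0.9463]
Step 40: x=[3.0998] v=[-0.9406]
Step 41: x=[3.0531] v=[-0.9331]
Step 42: x=[3.0069] v=[-0.9238]
Step 43: x=[2.9613] v=[-0.9128]
Step 44: x=[2.9163] v=[-0.9001]
Step 45: x=[2.8720] v=[-0.8857]
Step 46: x=[2.8285] v=[-0.8697]
Step 47: x=[2.7859] v=[-0.8520]
Step 48: x=[2.7443] v=[-0.8327]
Step 49: x=[2.7037] v=[-0.8119]
Step 50: x=[2.6642] v=[-0.7895]
Step 51: x=[2.6259] v=[-0.7657]
Step 52: x=[2.5889] v=[-0.7404]
Step 53: x=[2.5532] v=[-0.7137]
Step 54: x=[2.5189] v=[-0.6857]
Step 55: x=[2.4861] v=[-0.6564]
Step 56: x=[2.4548] v=[-0.6259]
Step 57: x=[2.4251] v=[-0.5942]
v[0] did not become non-negative within 57 steps; using fallback time=2.8500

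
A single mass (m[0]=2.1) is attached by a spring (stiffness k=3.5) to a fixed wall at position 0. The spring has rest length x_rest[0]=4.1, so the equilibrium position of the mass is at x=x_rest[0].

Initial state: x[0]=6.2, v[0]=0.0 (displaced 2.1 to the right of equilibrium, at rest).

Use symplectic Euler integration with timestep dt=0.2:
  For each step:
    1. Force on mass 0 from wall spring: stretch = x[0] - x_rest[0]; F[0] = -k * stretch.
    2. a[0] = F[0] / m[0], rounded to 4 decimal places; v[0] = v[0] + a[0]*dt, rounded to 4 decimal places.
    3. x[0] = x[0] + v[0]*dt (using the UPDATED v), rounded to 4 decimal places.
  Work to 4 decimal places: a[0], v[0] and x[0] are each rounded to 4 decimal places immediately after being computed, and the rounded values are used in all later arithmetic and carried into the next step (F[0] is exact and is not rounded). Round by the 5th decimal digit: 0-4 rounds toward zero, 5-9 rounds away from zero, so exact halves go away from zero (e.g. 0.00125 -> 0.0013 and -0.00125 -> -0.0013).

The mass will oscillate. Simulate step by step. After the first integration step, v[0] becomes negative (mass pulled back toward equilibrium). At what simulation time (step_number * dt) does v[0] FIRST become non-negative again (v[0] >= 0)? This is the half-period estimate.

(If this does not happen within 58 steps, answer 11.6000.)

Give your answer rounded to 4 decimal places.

Step 0: x=[6.2000] v=[0.0000]
Step 1: x=[6.0600] v=[-0.7000]
Step 2: x=[5.7893] v=[-1.3533]
Step 3: x=[5.4060] v=[-1.9164]
Step 4: x=[4.9357] v=[-2.3517]
Step 5: x=[4.4096] v=[-2.6303]
Step 6: x=[3.8629] v=[-2.7335]
Step 7: x=[3.3320] v=[-2.6545]
Step 8: x=[2.8523] v=[-2.3985]
Step 9: x=[2.4558] v=[-1.9826]
Step 10: x=[2.1689] v=[-1.4345]
Step 11: x=[2.0107] v=[-0.7908]
Step 12: x=[1.9918] v=[-0.0944]
Step 13: x=[2.1135] v=[0.6083]
First v>=0 after going negative at step 13, time=2.6000

Answer: 2.6000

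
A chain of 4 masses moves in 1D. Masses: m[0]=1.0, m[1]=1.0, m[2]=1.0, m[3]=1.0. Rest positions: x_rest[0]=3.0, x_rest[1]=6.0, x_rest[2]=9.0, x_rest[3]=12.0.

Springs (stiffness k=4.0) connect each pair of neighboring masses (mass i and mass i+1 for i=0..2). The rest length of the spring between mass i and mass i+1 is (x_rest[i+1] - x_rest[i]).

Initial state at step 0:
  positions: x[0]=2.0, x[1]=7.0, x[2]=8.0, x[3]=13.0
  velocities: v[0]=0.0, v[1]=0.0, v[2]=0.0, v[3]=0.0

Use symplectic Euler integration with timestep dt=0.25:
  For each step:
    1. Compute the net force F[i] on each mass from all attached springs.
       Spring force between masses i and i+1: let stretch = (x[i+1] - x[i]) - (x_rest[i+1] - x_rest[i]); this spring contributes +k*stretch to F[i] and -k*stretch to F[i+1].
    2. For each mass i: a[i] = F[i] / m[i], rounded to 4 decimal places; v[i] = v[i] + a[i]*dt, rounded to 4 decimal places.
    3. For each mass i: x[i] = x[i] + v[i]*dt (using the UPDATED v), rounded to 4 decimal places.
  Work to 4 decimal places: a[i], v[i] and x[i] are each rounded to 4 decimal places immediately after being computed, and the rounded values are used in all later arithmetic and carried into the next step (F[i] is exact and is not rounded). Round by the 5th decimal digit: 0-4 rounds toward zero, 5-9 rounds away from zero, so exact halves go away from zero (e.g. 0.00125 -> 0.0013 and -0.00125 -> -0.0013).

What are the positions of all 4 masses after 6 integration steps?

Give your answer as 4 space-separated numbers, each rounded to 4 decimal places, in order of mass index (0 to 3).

Answer: 2.8458 7.5294 7.4707 12.1544

Derivation:
Step 0: x=[2.0000 7.0000 8.0000 13.0000] v=[0.0000 0.0000 0.0000 0.0000]
Step 1: x=[2.5000 6.0000 9.0000 12.5000] v=[2.0000 -4.0000 4.0000 -2.0000]
Step 2: x=[3.1250 4.8750 10.1250 11.8750] v=[2.5000 -4.5000 4.5000 -2.5000]
Step 3: x=[3.4375 4.6250 10.3750 11.5625] v=[1.2500 -1.0000 1.0000 -1.2500]
Step 4: x=[3.2969 5.5156 9.4844 11.7031] v=[-0.5625 3.5625 -3.5625 0.5625]
Step 5: x=[2.9610 6.8438 8.1563 12.0391] v=[-1.3438 5.3126 -5.3126 1.3438]
Step 6: x=[2.8458 7.5294 7.4707 12.1544] v=[-0.4610 2.7423 -2.7423 0.4610]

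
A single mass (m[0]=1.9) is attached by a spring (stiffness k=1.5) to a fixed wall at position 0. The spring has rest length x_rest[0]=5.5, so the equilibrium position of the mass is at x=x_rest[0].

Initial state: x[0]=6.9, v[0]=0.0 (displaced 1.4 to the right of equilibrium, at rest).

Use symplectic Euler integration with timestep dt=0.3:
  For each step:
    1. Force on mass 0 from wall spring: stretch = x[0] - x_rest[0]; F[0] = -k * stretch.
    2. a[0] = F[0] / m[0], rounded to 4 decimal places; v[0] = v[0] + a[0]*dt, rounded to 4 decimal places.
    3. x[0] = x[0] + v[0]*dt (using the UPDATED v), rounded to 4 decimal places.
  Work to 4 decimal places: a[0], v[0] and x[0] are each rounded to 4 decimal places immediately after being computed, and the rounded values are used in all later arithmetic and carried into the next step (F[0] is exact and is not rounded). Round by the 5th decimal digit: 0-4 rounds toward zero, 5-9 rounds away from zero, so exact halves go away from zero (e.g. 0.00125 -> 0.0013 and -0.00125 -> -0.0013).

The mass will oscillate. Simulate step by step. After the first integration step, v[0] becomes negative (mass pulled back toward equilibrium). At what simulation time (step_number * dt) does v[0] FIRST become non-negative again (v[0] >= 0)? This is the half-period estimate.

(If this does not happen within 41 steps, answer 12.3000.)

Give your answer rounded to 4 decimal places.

Answer: 3.6000

Derivation:
Step 0: x=[6.9000] v=[0.0000]
Step 1: x=[6.8005] v=[-0.3316]
Step 2: x=[6.6086] v=[-0.6396]
Step 3: x=[6.3379] v=[-0.9022]
Step 4: x=[6.0077] v=[-1.1007]
Step 5: x=[5.6414] v=[-1.2209]
Step 6: x=[5.2651] v=[-1.2544]
Step 7: x=[4.9055] v=[-1.1988]
Step 8: x=[4.5881] v=[-1.0580]
Step 9: x=[4.3355] v=[-0.8420]
Step 10: x=[4.1656] v=[-0.5662]
Step 11: x=[4.0905] v=[-0.2502]
Step 12: x=[4.1156] v=[0.0836]
First v>=0 after going negative at step 12, time=3.6000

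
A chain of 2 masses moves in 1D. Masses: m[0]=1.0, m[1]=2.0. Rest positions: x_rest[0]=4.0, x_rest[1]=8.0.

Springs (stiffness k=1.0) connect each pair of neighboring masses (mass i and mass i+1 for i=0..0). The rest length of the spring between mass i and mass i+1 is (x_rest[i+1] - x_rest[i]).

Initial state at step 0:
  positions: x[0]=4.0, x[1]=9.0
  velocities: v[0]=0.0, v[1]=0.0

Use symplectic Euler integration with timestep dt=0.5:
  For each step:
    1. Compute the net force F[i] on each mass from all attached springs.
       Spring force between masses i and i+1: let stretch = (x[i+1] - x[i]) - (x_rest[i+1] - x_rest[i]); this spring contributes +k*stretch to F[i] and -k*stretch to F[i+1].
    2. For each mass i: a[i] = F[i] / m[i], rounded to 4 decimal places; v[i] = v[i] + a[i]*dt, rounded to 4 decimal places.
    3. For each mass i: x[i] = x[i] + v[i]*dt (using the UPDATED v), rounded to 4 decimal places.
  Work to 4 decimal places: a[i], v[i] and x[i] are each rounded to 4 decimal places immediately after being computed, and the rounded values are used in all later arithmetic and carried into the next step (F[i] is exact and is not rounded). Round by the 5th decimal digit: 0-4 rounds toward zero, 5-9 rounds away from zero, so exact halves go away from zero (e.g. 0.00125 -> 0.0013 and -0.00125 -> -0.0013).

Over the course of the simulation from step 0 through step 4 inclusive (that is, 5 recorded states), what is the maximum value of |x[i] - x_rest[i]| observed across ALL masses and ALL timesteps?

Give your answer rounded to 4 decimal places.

Step 0: x=[4.0000 9.0000] v=[0.0000 0.0000]
Step 1: x=[4.2500 8.8750] v=[0.5000 -0.2500]
Step 2: x=[4.6563 8.6719] v=[0.8125 -0.4063]
Step 3: x=[5.0665 8.4668] v=[0.8203 -0.4102]
Step 4: x=[5.3268 8.3367] v=[0.5205 -0.2603]
Max displacement = 1.3268

Answer: 1.3268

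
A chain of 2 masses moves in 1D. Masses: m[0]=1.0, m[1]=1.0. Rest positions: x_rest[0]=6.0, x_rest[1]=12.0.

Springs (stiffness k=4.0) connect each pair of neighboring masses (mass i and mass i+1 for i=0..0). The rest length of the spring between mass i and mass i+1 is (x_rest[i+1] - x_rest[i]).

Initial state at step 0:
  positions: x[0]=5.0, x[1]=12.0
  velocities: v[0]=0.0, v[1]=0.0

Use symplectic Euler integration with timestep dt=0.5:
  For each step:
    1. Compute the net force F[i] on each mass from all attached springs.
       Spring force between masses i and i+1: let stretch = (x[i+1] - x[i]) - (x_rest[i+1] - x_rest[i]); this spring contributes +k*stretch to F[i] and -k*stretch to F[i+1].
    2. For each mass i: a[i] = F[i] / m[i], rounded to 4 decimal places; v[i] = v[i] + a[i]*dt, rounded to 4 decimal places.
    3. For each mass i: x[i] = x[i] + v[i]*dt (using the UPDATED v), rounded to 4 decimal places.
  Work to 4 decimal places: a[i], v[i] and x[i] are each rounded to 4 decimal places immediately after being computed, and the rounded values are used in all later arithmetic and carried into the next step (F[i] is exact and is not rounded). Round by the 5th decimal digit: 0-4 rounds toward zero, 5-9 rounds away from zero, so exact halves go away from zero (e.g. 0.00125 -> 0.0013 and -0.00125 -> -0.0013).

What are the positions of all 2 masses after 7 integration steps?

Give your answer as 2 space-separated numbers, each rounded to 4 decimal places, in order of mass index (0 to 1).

Answer: 5.0000 12.0000

Derivation:
Step 0: x=[5.0000 12.0000] v=[0.0000 0.0000]
Step 1: x=[6.0000 11.0000] v=[2.0000 -2.0000]
Step 2: x=[6.0000 11.0000] v=[0.0000 0.0000]
Step 3: x=[5.0000 12.0000] v=[-2.0000 2.0000]
Step 4: x=[5.0000 12.0000] v=[0.0000 0.0000]
Step 5: x=[6.0000 11.0000] v=[2.0000 -2.0000]
Step 6: x=[6.0000 11.0000] v=[0.0000 0.0000]
Step 7: x=[5.0000 12.0000] v=[-2.0000 2.0000]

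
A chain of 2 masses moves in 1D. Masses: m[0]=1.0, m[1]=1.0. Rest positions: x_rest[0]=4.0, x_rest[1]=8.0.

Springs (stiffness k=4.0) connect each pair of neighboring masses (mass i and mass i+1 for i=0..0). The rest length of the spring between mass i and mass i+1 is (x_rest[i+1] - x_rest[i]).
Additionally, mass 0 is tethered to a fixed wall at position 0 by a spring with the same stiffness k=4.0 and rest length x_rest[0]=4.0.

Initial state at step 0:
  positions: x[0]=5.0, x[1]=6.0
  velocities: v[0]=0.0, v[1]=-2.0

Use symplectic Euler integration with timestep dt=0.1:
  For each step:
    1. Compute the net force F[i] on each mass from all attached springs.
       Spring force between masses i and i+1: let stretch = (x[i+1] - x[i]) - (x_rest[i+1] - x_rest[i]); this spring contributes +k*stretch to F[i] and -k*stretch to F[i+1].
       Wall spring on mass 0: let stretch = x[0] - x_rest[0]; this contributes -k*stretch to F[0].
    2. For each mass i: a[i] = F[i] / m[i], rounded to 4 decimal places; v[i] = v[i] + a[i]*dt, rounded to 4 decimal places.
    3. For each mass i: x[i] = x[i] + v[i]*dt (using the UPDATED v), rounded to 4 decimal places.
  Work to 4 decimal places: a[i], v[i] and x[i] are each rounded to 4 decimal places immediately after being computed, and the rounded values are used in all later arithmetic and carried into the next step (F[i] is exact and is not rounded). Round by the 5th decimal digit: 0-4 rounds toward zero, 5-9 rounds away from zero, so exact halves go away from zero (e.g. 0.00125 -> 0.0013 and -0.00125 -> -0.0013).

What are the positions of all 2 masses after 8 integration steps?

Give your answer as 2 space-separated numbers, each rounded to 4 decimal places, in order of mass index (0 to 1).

Answer: 1.7077 7.3746

Derivation:
Step 0: x=[5.0000 6.0000] v=[0.0000 -2.0000]
Step 1: x=[4.8400 5.9200] v=[-1.6000 -0.8000]
Step 2: x=[4.5296 5.9568] v=[-3.1040 0.3680]
Step 3: x=[4.0951 6.0965] v=[-4.3450 1.3971]
Step 4: x=[3.5769 6.3162] v=[-5.1825 2.1965]
Step 5: x=[3.0252 6.5863] v=[-5.5175 2.7008]
Step 6: x=[2.4949 6.8739] v=[-5.3031 2.8764]
Step 7: x=[2.0400 7.1464] v=[-4.5495 2.7248]
Step 8: x=[1.7077 7.3746] v=[-3.3229 2.2822]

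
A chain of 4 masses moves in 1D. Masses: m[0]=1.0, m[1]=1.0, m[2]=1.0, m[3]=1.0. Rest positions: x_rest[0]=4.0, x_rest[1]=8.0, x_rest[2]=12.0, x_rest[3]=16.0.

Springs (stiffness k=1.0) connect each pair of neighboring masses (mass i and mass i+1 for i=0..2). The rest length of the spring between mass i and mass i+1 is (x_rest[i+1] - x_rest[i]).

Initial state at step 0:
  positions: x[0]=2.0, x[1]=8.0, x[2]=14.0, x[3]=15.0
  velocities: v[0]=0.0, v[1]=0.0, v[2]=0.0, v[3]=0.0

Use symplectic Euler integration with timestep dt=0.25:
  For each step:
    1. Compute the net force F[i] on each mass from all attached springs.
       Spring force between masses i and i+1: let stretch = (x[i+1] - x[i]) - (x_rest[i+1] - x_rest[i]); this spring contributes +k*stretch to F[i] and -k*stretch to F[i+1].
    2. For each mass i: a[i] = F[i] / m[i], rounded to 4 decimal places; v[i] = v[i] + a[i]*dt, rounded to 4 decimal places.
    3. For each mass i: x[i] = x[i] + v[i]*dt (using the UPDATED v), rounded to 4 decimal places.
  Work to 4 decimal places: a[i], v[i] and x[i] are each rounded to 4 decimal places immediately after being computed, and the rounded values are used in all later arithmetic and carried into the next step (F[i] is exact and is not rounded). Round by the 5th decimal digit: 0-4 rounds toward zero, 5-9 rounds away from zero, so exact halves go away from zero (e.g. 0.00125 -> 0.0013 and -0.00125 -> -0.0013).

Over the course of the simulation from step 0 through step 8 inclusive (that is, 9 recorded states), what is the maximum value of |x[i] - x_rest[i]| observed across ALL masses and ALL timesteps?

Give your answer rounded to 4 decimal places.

Answer: 2.0038

Derivation:
Step 0: x=[2.0000 8.0000 14.0000 15.0000] v=[0.0000 0.0000 0.0000 0.0000]
Step 1: x=[2.1250 8.0000 13.6875 15.1875] v=[0.5000 0.0000 -1.2500 0.7500]
Step 2: x=[2.3672 7.9883 13.1133 15.5313] v=[0.9688 -0.0469 -2.2969 1.3750]
Step 3: x=[2.7107 7.9456 12.3699 15.9739] v=[1.3741 -0.1709 -2.9737 1.7705]
Step 4: x=[3.1314 7.8522 11.5752 16.4413] v=[1.6828 -0.3736 -3.1788 1.8695]
Step 5: x=[3.5972 7.6964 10.8520 16.8546] v=[1.8630 -0.6231 -2.8930 1.6530]
Step 6: x=[4.0692 7.4817 10.3067 17.1427] v=[1.8878 -0.8590 -2.1813 1.1524]
Step 7: x=[4.5044 7.2302 10.0121 17.2536] v=[1.7409 -1.0059 -1.1786 0.4434]
Step 8: x=[4.8600 6.9822 9.9962 17.1619] v=[1.4224 -0.9919 -0.0637 -0.3670]
Max displacement = 2.0038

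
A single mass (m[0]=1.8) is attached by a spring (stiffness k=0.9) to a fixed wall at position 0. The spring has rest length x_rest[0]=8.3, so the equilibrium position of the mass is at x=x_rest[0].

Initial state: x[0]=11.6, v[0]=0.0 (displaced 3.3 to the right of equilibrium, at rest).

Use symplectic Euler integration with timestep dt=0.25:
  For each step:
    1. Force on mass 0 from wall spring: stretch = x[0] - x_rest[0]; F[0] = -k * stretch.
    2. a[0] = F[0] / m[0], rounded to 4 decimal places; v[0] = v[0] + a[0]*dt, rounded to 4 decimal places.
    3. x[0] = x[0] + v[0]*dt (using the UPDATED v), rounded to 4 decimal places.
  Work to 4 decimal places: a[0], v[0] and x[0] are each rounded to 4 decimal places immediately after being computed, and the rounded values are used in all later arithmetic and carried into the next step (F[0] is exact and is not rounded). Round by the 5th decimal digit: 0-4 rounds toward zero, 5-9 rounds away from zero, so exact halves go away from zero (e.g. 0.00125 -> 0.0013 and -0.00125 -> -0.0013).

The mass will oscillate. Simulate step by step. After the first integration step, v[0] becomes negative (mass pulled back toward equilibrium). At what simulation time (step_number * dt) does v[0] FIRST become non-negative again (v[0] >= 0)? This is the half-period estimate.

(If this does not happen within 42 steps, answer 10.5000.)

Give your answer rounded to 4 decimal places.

Step 0: x=[11.6000] v=[0.0000]
Step 1: x=[11.4969] v=[-0.4125]
Step 2: x=[11.2939] v=[-0.8121]
Step 3: x=[10.9973] v=[-1.1864]
Step 4: x=[10.6164] v=[-1.5236]
Step 5: x=[10.1631] v=[-1.8132]
Step 6: x=[9.6516] v=[-2.0461]
Step 7: x=[9.0978] v=[-2.2151]
Step 8: x=[8.5191] v=[-2.3148]
Step 9: x=[7.9336] v=[-2.3422]
Step 10: x=[7.3595] v=[-2.2964]
Step 11: x=[6.8148] v=[-2.1788]
Step 12: x=[6.3165] v=[-1.9932]
Step 13: x=[5.8802] v=[-1.7453]
Step 14: x=[5.5195] v=[-1.4428]
Step 15: x=[5.2457] v=[-1.0952]
Step 16: x=[5.0674] v=[-0.7134]
Step 17: x=[4.9901] v=[-0.3093]
Step 18: x=[5.0162] v=[0.1045]
First v>=0 after going negative at step 18, time=4.5000

Answer: 4.5000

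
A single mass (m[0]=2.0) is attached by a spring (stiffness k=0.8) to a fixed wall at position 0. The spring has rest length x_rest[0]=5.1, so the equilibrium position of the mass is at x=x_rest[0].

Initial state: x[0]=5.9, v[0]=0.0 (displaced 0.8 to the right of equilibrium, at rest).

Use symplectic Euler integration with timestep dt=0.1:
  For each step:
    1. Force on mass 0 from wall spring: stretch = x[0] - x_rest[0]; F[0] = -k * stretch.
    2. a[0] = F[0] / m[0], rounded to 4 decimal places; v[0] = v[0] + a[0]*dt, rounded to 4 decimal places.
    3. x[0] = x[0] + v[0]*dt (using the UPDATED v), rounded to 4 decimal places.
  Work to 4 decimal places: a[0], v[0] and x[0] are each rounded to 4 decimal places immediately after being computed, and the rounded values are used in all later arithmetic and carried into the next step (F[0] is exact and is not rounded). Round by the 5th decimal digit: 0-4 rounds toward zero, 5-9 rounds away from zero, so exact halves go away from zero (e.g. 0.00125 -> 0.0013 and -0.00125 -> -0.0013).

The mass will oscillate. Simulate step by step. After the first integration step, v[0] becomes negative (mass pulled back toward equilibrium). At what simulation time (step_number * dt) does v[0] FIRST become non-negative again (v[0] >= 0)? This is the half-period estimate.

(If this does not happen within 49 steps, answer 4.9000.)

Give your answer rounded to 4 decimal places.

Step 0: x=[5.9000] v=[0.0000]
Step 1: x=[5.8968] v=[-0.0320]
Step 2: x=[5.8904] v=[-0.0639]
Step 3: x=[5.8809] v=[-0.0955]
Step 4: x=[5.8682] v=[-0.1267]
Step 5: x=[5.8525] v=[-0.1574]
Step 6: x=[5.8338] v=[-0.1875]
Step 7: x=[5.8121] v=[-0.2169]
Step 8: x=[5.7876] v=[-0.2454]
Step 9: x=[5.7603] v=[-0.2729]
Step 10: x=[5.7304] v=[-0.2993]
Step 11: x=[5.6980] v=[-0.3245]
Step 12: x=[5.6632] v=[-0.3484]
Step 13: x=[5.6261] v=[-0.3709]
Step 14: x=[5.5869] v=[-0.3919]
Step 15: x=[5.5458] v=[-0.4114]
Step 16: x=[5.5029] v=[-0.4292]
Step 17: x=[5.4584] v=[-0.4453]
Step 18: x=[5.4124] v=[-0.4596]
Step 19: x=[5.3652] v=[-0.4721]
Step 20: x=[5.3169] v=[-0.4827]
Step 21: x=[5.2678] v=[-0.4914]
Step 22: x=[5.2180] v=[-0.4981]
Step 23: x=[5.1677] v=[-0.5028]
Step 24: x=[5.1172] v=[-0.5055]
Step 25: x=[5.0666] v=[-0.5062]
Step 26: x=[5.0161] v=[-0.5049]
Step 27: x=[4.9660] v=[-0.5015]
Step 28: x=[4.9164] v=[-0.4961]
Step 29: x=[4.8675] v=[-0.4888]
Step 30: x=[4.8196] v=[-0.4795]
Step 31: x=[4.7728] v=[-0.4683]
Step 32: x=[4.7273] v=[-0.4552]
Step 33: x=[4.6833] v=[-0.4403]
Step 34: x=[4.6409] v=[-0.4236]
Step 35: x=[4.6004] v=[-0.4052]
Step 36: x=[4.5619] v=[-0.3852]
Step 37: x=[4.5255] v=[-0.3637]
Step 38: x=[4.4914] v=[-0.3407]
Step 39: x=[4.4598] v=[-0.3164]
Step 40: x=[4.4307] v=[-0.2908]
Step 41: x=[4.4043] v=[-0.2640]
Step 42: x=[4.3807] v=[-0.2362]
Step 43: x=[4.3600] v=[-0.2074]
Step 44: x=[4.3422] v=[-0.1778]
Step 45: x=[4.3275] v=[-0.1475]
Step 46: x=[4.3158] v=[-0.1166]
Step 47: x=[4.3073] v=[-0.0852]
Step 48: x=[4.3020] v=[-0.0535]
Step 49: x=[4.2998] v=[-0.0216]
v[0] did not become non-negative within 49 steps; using fallback time=4.9000

Answer: 4.9000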